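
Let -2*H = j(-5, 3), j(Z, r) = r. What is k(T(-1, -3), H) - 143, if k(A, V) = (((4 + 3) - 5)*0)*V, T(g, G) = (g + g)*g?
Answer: -143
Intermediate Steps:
T(g, G) = 2*g² (T(g, G) = (2*g)*g = 2*g²)
H = -3/2 (H = -½*3 = -3/2 ≈ -1.5000)
k(A, V) = 0 (k(A, V) = ((7 - 5)*0)*V = (2*0)*V = 0*V = 0)
k(T(-1, -3), H) - 143 = 0 - 143 = -143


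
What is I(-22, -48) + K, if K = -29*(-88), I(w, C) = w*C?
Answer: 3608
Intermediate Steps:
I(w, C) = C*w
K = 2552
I(-22, -48) + K = -48*(-22) + 2552 = 1056 + 2552 = 3608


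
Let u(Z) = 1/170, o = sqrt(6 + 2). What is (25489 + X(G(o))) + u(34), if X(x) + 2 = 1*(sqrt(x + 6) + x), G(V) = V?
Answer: 4332791/170 + sqrt(6 + 2*sqrt(2)) + 2*sqrt(2) ≈ 25493.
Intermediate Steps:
o = 2*sqrt(2) (o = sqrt(8) = 2*sqrt(2) ≈ 2.8284)
u(Z) = 1/170
X(x) = -2 + x + sqrt(6 + x) (X(x) = -2 + 1*(sqrt(x + 6) + x) = -2 + 1*(sqrt(6 + x) + x) = -2 + 1*(x + sqrt(6 + x)) = -2 + (x + sqrt(6 + x)) = -2 + x + sqrt(6 + x))
(25489 + X(G(o))) + u(34) = (25489 + (-2 + 2*sqrt(2) + sqrt(6 + 2*sqrt(2)))) + 1/170 = (25489 + (-2 + sqrt(6 + 2*sqrt(2)) + 2*sqrt(2))) + 1/170 = (25487 + sqrt(6 + 2*sqrt(2)) + 2*sqrt(2)) + 1/170 = 4332791/170 + sqrt(6 + 2*sqrt(2)) + 2*sqrt(2)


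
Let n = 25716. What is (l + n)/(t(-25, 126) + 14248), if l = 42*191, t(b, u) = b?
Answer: 11246/4741 ≈ 2.3721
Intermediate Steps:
l = 8022
(l + n)/(t(-25, 126) + 14248) = (8022 + 25716)/(-25 + 14248) = 33738/14223 = 33738*(1/14223) = 11246/4741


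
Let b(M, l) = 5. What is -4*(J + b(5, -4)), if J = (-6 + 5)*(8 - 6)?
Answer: -12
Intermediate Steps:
J = -2 (J = -1*2 = -2)
-4*(J + b(5, -4)) = -4*(-2 + 5) = -4*3 = -12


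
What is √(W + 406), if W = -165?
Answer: √241 ≈ 15.524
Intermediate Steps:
√(W + 406) = √(-165 + 406) = √241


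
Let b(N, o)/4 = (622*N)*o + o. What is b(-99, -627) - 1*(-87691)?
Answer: 154522807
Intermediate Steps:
b(N, o) = 4*o + 2488*N*o (b(N, o) = 4*((622*N)*o + o) = 4*(622*N*o + o) = 4*(o + 622*N*o) = 4*o + 2488*N*o)
b(-99, -627) - 1*(-87691) = 4*(-627)*(1 + 622*(-99)) - 1*(-87691) = 4*(-627)*(1 - 61578) + 87691 = 4*(-627)*(-61577) + 87691 = 154435116 + 87691 = 154522807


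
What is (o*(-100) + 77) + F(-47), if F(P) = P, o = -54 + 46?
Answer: 830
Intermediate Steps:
o = -8
(o*(-100) + 77) + F(-47) = (-8*(-100) + 77) - 47 = (800 + 77) - 47 = 877 - 47 = 830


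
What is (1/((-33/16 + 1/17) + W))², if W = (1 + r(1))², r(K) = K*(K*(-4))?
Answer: 73984/3621409 ≈ 0.020430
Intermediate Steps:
r(K) = -4*K² (r(K) = K*(-4*K) = -4*K²)
W = 9 (W = (1 - 4*1²)² = (1 - 4*1)² = (1 - 4)² = (-3)² = 9)
(1/((-33/16 + 1/17) + W))² = (1/((-33/16 + 1/17) + 9))² = (1/(-545/272 + 9))² = (1/(1903/272))² = (272/1903)² = 73984/3621409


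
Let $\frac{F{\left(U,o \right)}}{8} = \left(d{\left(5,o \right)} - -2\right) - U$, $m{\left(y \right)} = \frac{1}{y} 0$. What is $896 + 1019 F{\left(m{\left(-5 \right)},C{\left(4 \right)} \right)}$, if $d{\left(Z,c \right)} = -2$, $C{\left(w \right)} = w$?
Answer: $896$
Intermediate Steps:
$m{\left(y \right)} = 0$
$F{\left(U,o \right)} = - 8 U$ ($F{\left(U,o \right)} = 8 \left(\left(-2 - -2\right) - U\right) = 8 \left(\left(-2 + 2\right) - U\right) = 8 \left(0 - U\right) = 8 \left(- U\right) = - 8 U$)
$896 + 1019 F{\left(m{\left(-5 \right)},C{\left(4 \right)} \right)} = 896 + 1019 \left(\left(-8\right) 0\right) = 896 + 1019 \cdot 0 = 896 + 0 = 896$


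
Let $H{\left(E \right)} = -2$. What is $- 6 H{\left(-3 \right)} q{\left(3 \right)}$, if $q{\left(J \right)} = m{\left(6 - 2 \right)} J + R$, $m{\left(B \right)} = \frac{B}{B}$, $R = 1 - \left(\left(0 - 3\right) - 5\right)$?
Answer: $144$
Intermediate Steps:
$R = 9$ ($R = 1 - \left(-3 - 5\right) = 1 - -8 = 1 + 8 = 9$)
$m{\left(B \right)} = 1$
$q{\left(J \right)} = 9 + J$ ($q{\left(J \right)} = 1 J + 9 = J + 9 = 9 + J$)
$- 6 H{\left(-3 \right)} q{\left(3 \right)} = \left(-6\right) \left(-2\right) \left(9 + 3\right) = 12 \cdot 12 = 144$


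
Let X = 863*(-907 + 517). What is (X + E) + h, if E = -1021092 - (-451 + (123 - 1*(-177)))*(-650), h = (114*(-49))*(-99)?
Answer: -902798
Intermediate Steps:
h = 553014 (h = -5586*(-99) = 553014)
E = -1119242 (E = -1021092 - (-451 + (123 + 177))*(-650) = -1021092 - (-451 + 300)*(-650) = -1021092 - (-151)*(-650) = -1021092 - 1*98150 = -1021092 - 98150 = -1119242)
X = -336570 (X = 863*(-390) = -336570)
(X + E) + h = (-336570 - 1119242) + 553014 = -1455812 + 553014 = -902798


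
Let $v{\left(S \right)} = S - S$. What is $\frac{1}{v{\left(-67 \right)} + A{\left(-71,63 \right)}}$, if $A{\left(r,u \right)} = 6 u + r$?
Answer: $\frac{1}{307} \approx 0.0032573$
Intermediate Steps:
$A{\left(r,u \right)} = r + 6 u$
$v{\left(S \right)} = 0$
$\frac{1}{v{\left(-67 \right)} + A{\left(-71,63 \right)}} = \frac{1}{0 + \left(-71 + 6 \cdot 63\right)} = \frac{1}{0 + \left(-71 + 378\right)} = \frac{1}{0 + 307} = \frac{1}{307}$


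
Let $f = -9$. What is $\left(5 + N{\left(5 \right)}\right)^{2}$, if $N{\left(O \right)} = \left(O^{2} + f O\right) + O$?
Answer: $100$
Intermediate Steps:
$N{\left(O \right)} = O^{2} - 8 O$ ($N{\left(O \right)} = \left(O^{2} - 9 O\right) + O = O^{2} - 8 O$)
$\left(5 + N{\left(5 \right)}\right)^{2} = \left(5 + 5 \left(-8 + 5\right)\right)^{2} = \left(5 + 5 \left(-3\right)\right)^{2} = \left(5 - 15\right)^{2} = \left(-10\right)^{2} = 100$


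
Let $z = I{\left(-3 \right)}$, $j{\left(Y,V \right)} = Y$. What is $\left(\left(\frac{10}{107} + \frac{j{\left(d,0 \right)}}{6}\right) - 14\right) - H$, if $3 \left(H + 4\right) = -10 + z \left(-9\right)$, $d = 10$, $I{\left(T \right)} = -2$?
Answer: $- \frac{1167}{107} \approx -10.907$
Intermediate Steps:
$z = -2$
$H = - \frac{4}{3}$ ($H = -4 + \frac{-10 - -18}{3} = -4 + \frac{-10 + 18}{3} = -4 + \frac{1}{3} \cdot 8 = -4 + \frac{8}{3} = - \frac{4}{3} \approx -1.3333$)
$\left(\left(\frac{10}{107} + \frac{j{\left(d,0 \right)}}{6}\right) - 14\right) - H = \left(\left(\frac{10}{107} + \frac{10}{6}\right) - 14\right) - - \frac{4}{3} = \left(\left(10 \cdot \frac{1}{107} + 10 \cdot \frac{1}{6}\right) - 14\right) + \frac{4}{3} = \left(\left(\frac{10}{107} + \frac{5}{3}\right) - 14\right) + \frac{4}{3} = \left(\frac{565}{321} - 14\right) + \frac{4}{3} = - \frac{3929}{321} + \frac{4}{3} = - \frac{1167}{107}$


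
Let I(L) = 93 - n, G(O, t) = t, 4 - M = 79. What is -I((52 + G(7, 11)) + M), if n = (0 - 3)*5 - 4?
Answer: -112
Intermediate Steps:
M = -75 (M = 4 - 1*79 = 4 - 79 = -75)
n = -19 (n = -3*5 - 4 = -15 - 4 = -19)
I(L) = 112 (I(L) = 93 - 1*(-19) = 93 + 19 = 112)
-I((52 + G(7, 11)) + M) = -1*112 = -112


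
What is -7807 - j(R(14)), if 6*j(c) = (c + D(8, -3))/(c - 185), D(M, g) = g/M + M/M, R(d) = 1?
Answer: -68951411/8832 ≈ -7807.0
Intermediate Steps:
D(M, g) = 1 + g/M (D(M, g) = g/M + 1 = 1 + g/M)
j(c) = (5/8 + c)/(6*(-185 + c)) (j(c) = ((c + (8 - 3)/8)/(c - 185))/6 = ((c + (1/8)*5)/(-185 + c))/6 = ((c + 5/8)/(-185 + c))/6 = ((5/8 + c)/(-185 + c))/6 = (5/8 + c)/(6*(-185 + c)))
-7807 - j(R(14)) = -7807 - (5 + 8*1)/(48*(-185 + 1)) = -7807 - (5 + 8)/(48*(-184)) = -7807 - (-1)*13/(48*184) = -7807 - 1*(-13/8832) = -7807 + 13/8832 = -68951411/8832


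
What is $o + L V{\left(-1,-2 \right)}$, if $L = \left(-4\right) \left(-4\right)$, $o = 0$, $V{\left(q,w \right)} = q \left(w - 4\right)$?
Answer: $96$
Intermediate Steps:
$V{\left(q,w \right)} = q \left(-4 + w\right)$
$L = 16$
$o + L V{\left(-1,-2 \right)} = 0 + 16 \left(- (-4 - 2)\right) = 0 + 16 \left(\left(-1\right) \left(-6\right)\right) = 0 + 16 \cdot 6 = 0 + 96 = 96$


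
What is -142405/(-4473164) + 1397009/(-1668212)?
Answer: -751436079577/932773232846 ≈ -0.80559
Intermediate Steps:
-142405/(-4473164) + 1397009/(-1668212) = -142405*(-1/4473164) + 1397009*(-1/1668212) = 142405/4473164 - 1397009/1668212 = -751436079577/932773232846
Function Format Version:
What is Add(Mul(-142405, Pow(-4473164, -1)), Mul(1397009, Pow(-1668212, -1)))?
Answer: Rational(-751436079577, 932773232846) ≈ -0.80559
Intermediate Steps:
Add(Mul(-142405, Pow(-4473164, -1)), Mul(1397009, Pow(-1668212, -1))) = Add(Mul(-142405, Rational(-1, 4473164)), Mul(1397009, Rational(-1, 1668212))) = Add(Rational(142405, 4473164), Rational(-1397009, 1668212)) = Rational(-751436079577, 932773232846)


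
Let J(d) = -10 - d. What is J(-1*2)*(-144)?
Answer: 1152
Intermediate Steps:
J(-1*2)*(-144) = (-10 - (-1)*2)*(-144) = (-10 - 1*(-2))*(-144) = (-10 + 2)*(-144) = -8*(-144) = 1152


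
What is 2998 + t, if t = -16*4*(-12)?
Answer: 3766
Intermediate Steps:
t = 768 (t = -4*16*(-12) = -64*(-12) = 768)
2998 + t = 2998 + 768 = 3766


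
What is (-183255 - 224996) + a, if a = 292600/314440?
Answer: -458464828/1123 ≈ -4.0825e+5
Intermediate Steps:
a = 1045/1123 (a = 292600*(1/314440) = 1045/1123 ≈ 0.93054)
(-183255 - 224996) + a = (-183255 - 224996) + 1045/1123 = -408251 + 1045/1123 = -458464828/1123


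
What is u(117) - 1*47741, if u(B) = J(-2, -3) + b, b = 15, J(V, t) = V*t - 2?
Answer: -47722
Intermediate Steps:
J(V, t) = -2 + V*t
u(B) = 19 (u(B) = (-2 - 2*(-3)) + 15 = (-2 + 6) + 15 = 4 + 15 = 19)
u(117) - 1*47741 = 19 - 1*47741 = 19 - 47741 = -47722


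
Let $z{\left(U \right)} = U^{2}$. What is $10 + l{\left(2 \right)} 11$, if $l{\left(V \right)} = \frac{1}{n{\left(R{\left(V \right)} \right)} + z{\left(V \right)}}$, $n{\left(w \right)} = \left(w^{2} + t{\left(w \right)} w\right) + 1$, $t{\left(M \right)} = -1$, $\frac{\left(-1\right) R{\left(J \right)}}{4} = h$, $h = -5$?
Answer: $\frac{351}{35} \approx 10.029$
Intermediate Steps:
$R{\left(J \right)} = 20$ ($R{\left(J \right)} = \left(-4\right) \left(-5\right) = 20$)
$n{\left(w \right)} = 1 + w^{2} - w$ ($n{\left(w \right)} = \left(w^{2} - w\right) + 1 = 1 + w^{2} - w$)
$l{\left(V \right)} = \frac{1}{381 + V^{2}}$ ($l{\left(V \right)} = \frac{1}{\left(1 + 20^{2} - 20\right) + V^{2}} = \frac{1}{\left(1 + 400 - 20\right) + V^{2}} = \frac{1}{381 + V^{2}}$)
$10 + l{\left(2 \right)} 11 = 10 + \frac{1}{381 + 2^{2}} \cdot 11 = 10 + \frac{1}{381 + 4} \cdot 11 = 10 + \frac{1}{385} \cdot 11 = 10 + \frac{1}{35} = \frac{351}{35}$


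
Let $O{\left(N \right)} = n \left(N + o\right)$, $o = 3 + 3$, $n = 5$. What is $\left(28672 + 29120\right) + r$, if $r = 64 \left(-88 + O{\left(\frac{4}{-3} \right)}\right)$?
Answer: $\frac{160960}{3} \approx 53653.0$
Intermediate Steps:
$o = 6$
$O{\left(N \right)} = 30 + 5 N$ ($O{\left(N \right)} = 5 \left(N + 6\right) = 5 \left(6 + N\right) = 30 + 5 N$)
$r = - \frac{12416}{3}$ ($r = 64 \left(-88 + \left(30 + 5 \frac{4}{-3}\right)\right) = 64 \left(-88 + \left(30 + 5 \cdot 4 \left(- \frac{1}{3}\right)\right)\right) = 64 \left(-88 + \left(30 + 5 \left(- \frac{4}{3}\right)\right)\right) = 64 \left(-88 + \left(30 - \frac{20}{3}\right)\right) = 64 \left(-88 + \frac{70}{3}\right) = 64 \left(- \frac{194}{3}\right) = - \frac{12416}{3} \approx -4138.7$)
$\left(28672 + 29120\right) + r = \left(28672 + 29120\right) - \frac{12416}{3} = 57792 - \frac{12416}{3} = \frac{160960}{3}$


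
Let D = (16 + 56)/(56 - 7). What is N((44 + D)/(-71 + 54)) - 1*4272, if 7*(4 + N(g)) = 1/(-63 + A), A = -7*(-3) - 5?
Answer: -1406805/329 ≈ -4276.0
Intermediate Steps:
A = 16 (A = 21 - 5 = 16)
D = 72/49 ≈ 1.4694
N(g) = -1317/329 (N(g) = -4 + 1/(7*(-63 + 16)) = -4 + (1/7)/(-47) = -4 + (1/7)*(-1/47) = -4 - 1/329 = -1317/329)
N((44 + D)/(-71 + 54)) - 1*4272 = -1317/329 - 1*4272 = -1317/329 - 4272 = -1406805/329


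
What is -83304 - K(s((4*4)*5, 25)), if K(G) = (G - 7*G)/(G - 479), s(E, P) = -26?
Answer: -42068364/505 ≈ -83304.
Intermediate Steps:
K(G) = -6*G/(-479 + G) (K(G) = (-6*G)/(-479 + G) = -6*G/(-479 + G))
-83304 - K(s((4*4)*5, 25)) = -83304 - (-6)*(-26)/(-479 - 26) = -83304 - (-6)*(-26)/(-505) = -83304 - (-6)*(-26)*(-1)/505 = -83304 - 1*(-156/505) = -83304 + 156/505 = -42068364/505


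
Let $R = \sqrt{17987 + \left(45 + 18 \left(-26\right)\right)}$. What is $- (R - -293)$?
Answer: $-293 - 2 \sqrt{4391} \approx -425.53$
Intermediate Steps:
$R = 2 \sqrt{4391}$ ($R = \sqrt{17987 + \left(45 - 468\right)} = \sqrt{17987 - 423} = \sqrt{17564} = 2 \sqrt{4391} \approx 132.53$)
$- (R - -293) = - (2 \sqrt{4391} - -293) = - (2 \sqrt{4391} + 293) = - (293 + 2 \sqrt{4391}) = -293 - 2 \sqrt{4391}$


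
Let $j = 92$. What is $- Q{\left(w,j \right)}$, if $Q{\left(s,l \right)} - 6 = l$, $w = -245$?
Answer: $-98$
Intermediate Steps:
$Q{\left(s,l \right)} = 6 + l$
$- Q{\left(w,j \right)} = - (6 + 92) = \left(-1\right) 98 = -98$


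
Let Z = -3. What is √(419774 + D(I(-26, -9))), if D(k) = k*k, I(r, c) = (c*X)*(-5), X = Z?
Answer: √437999 ≈ 661.81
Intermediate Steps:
X = -3
I(r, c) = 15*c (I(r, c) = (c*(-3))*(-5) = -3*c*(-5) = 15*c)
D(k) = k²
√(419774 + D(I(-26, -9))) = √(419774 + (15*(-9))²) = √(419774 + (-135)²) = √(419774 + 18225) = √437999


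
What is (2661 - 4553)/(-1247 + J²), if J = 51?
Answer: -946/677 ≈ -1.3973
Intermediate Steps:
(2661 - 4553)/(-1247 + J²) = (2661 - 4553)/(-1247 + 51²) = -1892/(-1247 + 2601) = -1892/1354 = -1892*1/1354 = -946/677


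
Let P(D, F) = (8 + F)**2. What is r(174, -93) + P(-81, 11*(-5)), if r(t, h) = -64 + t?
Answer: 2319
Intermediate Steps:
r(174, -93) + P(-81, 11*(-5)) = (-64 + 174) + (8 + 11*(-5))**2 = 110 + (8 - 55)**2 = 110 + (-47)**2 = 110 + 2209 = 2319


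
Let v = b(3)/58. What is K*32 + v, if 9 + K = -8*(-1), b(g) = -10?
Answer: -933/29 ≈ -32.172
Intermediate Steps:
v = -5/29 (v = -10/58 = -10*1/58 = -5/29 ≈ -0.17241)
K = -1 (K = -9 - 8*(-1) = -9 + 8 = -1)
K*32 + v = -1*32 - 5/29 = -32 - 5/29 = -933/29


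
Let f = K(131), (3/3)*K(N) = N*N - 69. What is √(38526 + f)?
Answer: √55618 ≈ 235.83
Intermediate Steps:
K(N) = -69 + N² (K(N) = N*N - 69 = N² - 69 = -69 + N²)
f = 17092 (f = -69 + 131² = -69 + 17161 = 17092)
√(38526 + f) = √(38526 + 17092) = √55618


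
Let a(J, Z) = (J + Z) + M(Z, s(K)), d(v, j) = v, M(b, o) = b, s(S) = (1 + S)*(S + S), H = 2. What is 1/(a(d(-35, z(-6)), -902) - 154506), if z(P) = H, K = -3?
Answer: -1/156345 ≈ -6.3961e-6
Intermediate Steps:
s(S) = 2*S*(1 + S) (s(S) = (1 + S)*(2*S) = 2*S*(1 + S))
z(P) = 2
a(J, Z) = J + 2*Z (a(J, Z) = (J + Z) + Z = J + 2*Z)
1/(a(d(-35, z(-6)), -902) - 154506) = 1/((-35 + 2*(-902)) - 154506) = 1/((-35 - 1804) - 154506) = 1/(-1839 - 154506) = 1/(-156345) = -1/156345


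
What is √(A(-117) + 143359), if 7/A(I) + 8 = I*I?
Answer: √26832469862966/13681 ≈ 378.63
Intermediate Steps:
A(I) = 7/(-8 + I²) (A(I) = 7/(-8 + I*I) = 7/(-8 + I²))
√(A(-117) + 143359) = √(7/(-8 + (-117)²) + 143359) = √(7/(-8 + 13689) + 143359) = √(7/13681 + 143359) = √(1961294486/13681) = √26832469862966/13681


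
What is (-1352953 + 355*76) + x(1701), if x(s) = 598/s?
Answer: -2255479475/1701 ≈ -1.3260e+6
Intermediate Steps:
(-1352953 + 355*76) + x(1701) = (-1352953 + 355*76) + 598/1701 = (-1352953 + 26980) + 598*(1/1701) = -1325973 + 598/1701 = -2255479475/1701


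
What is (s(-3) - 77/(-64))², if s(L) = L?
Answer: 13225/4096 ≈ 3.2288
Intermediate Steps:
(s(-3) - 77/(-64))² = (-3 - 77/(-64))² = (-3 - 77*(-1/64))² = (-3 + 77/64)² = (-115/64)² = 13225/4096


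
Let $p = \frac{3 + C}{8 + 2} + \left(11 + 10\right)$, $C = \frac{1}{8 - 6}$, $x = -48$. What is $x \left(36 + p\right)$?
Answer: $- \frac{13764}{5} \approx -2752.8$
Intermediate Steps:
$C = \frac{1}{2} \approx 0.5$
$p = \frac{427}{20}$ ($p = \frac{3 + \frac{1}{2}}{8 + 2} + \left(11 + 10\right) = \frac{7}{2 \cdot 10} + 21 = \frac{7}{2} \cdot \frac{1}{10} + 21 = \frac{7}{20} + 21 = \frac{427}{20} \approx 21.35$)
$x \left(36 + p\right) = - 48 \left(36 + \frac{427}{20}\right) = \left(-48\right) \frac{1147}{20} = - \frac{13764}{5}$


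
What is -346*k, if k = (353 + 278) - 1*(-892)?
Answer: -526958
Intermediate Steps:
k = 1523 (k = 631 + 892 = 1523)
-346*k = -346*1523 = -526958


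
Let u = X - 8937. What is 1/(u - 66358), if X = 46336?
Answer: -1/28959 ≈ -3.4532e-5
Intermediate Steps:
u = 37399 (u = 46336 - 8937 = 37399)
1/(u - 66358) = 1/(37399 - 66358) = 1/(-28959) = -1/28959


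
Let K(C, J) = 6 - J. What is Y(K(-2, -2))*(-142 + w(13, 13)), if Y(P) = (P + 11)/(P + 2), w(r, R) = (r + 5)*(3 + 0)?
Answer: -836/5 ≈ -167.20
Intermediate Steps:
w(r, R) = 15 + 3*r (w(r, R) = (5 + r)*3 = 15 + 3*r)
Y(P) = (11 + P)/(2 + P)
Y(K(-2, -2))*(-142 + w(13, 13)) = ((11 + (6 - 1*(-2)))/(2 + (6 - 1*(-2))))*(-142 + (15 + 3*13)) = ((11 + (6 + 2))/(2 + (6 + 2)))*(-142 + (15 + 39)) = ((11 + 8)/(2 + 8))*(-142 + 54) = (19/10)*(-88) = -836/5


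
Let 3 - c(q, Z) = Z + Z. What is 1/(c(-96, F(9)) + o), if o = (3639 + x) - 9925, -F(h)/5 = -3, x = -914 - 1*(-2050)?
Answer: -1/5177 ≈ -0.00019316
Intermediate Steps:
x = 1136 (x = -914 + 2050 = 1136)
F(h) = 15 (F(h) = -5*(-3) = 15)
c(q, Z) = 3 - 2*Z (c(q, Z) = 3 - (Z + Z) = 3 - 2*Z)
o = -5150 (o = (3639 + 1136) - 9925 = 4775 - 9925 = -5150)
1/(c(-96, F(9)) + o) = 1/((3 - 2*15) - 5150) = 1/((3 - 30) - 5150) = 1/(-27 - 5150) = 1/(-5177) = -1/5177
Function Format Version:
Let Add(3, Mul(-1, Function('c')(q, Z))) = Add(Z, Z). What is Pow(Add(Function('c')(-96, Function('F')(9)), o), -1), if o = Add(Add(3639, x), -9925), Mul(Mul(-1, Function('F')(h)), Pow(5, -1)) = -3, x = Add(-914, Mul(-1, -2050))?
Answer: Rational(-1, 5177) ≈ -0.00019316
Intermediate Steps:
x = 1136 (x = Add(-914, 2050) = 1136)
Function('F')(h) = 15 (Function('F')(h) = Mul(-5, -3) = 15)
Function('c')(q, Z) = Add(3, Mul(-2, Z)) (Function('c')(q, Z) = Add(3, Mul(-1, Add(Z, Z))) = Add(3, Mul(-1, Mul(2, Z))) = Add(3, Mul(-2, Z)))
o = -5150 (o = Add(Add(3639, 1136), -9925) = Add(4775, -9925) = -5150)
Pow(Add(Function('c')(-96, Function('F')(9)), o), -1) = Pow(Add(Add(3, Mul(-2, 15)), -5150), -1) = Pow(Add(Add(3, -30), -5150), -1) = Pow(Add(-27, -5150), -1) = Pow(-5177, -1) = Rational(-1, 5177)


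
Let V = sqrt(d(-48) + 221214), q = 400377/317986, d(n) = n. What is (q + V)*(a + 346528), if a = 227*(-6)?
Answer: 69098263791/158993 + 1035498*sqrt(24574) ≈ 1.6276e+8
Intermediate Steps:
a = -1362
q = 400377/317986 (q = 400377*(1/317986) = 400377/317986 ≈ 1.2591)
V = 3*sqrt(24574) (V = sqrt(-48 + 221214) = sqrt(221166) = 3*sqrt(24574) ≈ 470.28)
(q + V)*(a + 346528) = (400377/317986 + 3*sqrt(24574))*(-1362 + 346528) = (400377/317986 + 3*sqrt(24574))*345166 = 69098263791/158993 + 1035498*sqrt(24574)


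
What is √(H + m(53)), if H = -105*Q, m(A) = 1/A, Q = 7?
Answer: I*√2064562/53 ≈ 27.111*I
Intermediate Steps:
H = -735 (H = -105*7 = -735)
√(H + m(53)) = √(-735 + 1/53) = √(-38954/53) = I*√2064562/53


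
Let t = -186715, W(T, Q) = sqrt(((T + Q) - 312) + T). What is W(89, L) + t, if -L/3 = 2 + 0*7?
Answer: -186715 + 2*I*sqrt(35) ≈ -1.8672e+5 + 11.832*I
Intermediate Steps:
L = -6 (L = -3*(2 + 0*7) = -3*(2 + 0) = -3*2 = -6)
W(T, Q) = sqrt(-312 + Q + 2*T) (W(T, Q) = sqrt(((Q + T) - 312) + T) = sqrt((-312 + Q + T) + T) = sqrt(-312 + Q + 2*T))
W(89, L) + t = sqrt(-312 - 6 + 2*89) - 186715 = sqrt(-312 - 6 + 178) - 186715 = sqrt(-140) - 186715 = 2*I*sqrt(35) - 186715 = -186715 + 2*I*sqrt(35)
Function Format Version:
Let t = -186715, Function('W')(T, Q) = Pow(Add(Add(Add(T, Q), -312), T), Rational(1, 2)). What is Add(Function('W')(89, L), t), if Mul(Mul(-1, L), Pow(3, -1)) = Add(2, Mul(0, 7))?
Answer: Add(-186715, Mul(2, I, Pow(35, Rational(1, 2)))) ≈ Add(-1.8672e+5, Mul(11.832, I))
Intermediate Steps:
L = -6 (L = Mul(-3, Add(2, Mul(0, 7))) = Mul(-3, Add(2, 0)) = Mul(-3, 2) = -6)
Function('W')(T, Q) = Pow(Add(-312, Q, Mul(2, T)), Rational(1, 2)) (Function('W')(T, Q) = Pow(Add(Add(Add(Q, T), -312), T), Rational(1, 2)) = Pow(Add(Add(-312, Q, T), T), Rational(1, 2)) = Pow(Add(-312, Q, Mul(2, T)), Rational(1, 2)))
Add(Function('W')(89, L), t) = Add(Pow(Add(-312, -6, Mul(2, 89)), Rational(1, 2)), -186715) = Add(Pow(Add(-312, -6, 178), Rational(1, 2)), -186715) = Add(Pow(-140, Rational(1, 2)), -186715) = Add(Mul(2, I, Pow(35, Rational(1, 2))), -186715) = Add(-186715, Mul(2, I, Pow(35, Rational(1, 2))))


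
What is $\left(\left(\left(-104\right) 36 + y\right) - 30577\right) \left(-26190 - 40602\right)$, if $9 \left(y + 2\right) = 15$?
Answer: $2292390496$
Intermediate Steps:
$y = - \frac{1}{3}$ ($y = -2 + \frac{1}{9} \cdot 15 = -2 + \frac{5}{3} = - \frac{1}{3} \approx -0.33333$)
$\left(\left(\left(-104\right) 36 + y\right) - 30577\right) \left(-26190 - 40602\right) = \left(\left(\left(-104\right) 36 - \frac{1}{3}\right) - 30577\right) \left(-26190 - 40602\right) = \left(\left(-3744 - \frac{1}{3}\right) - 30577\right) \left(-66792\right) = \left(- \frac{11233}{3} - 30577\right) \left(-66792\right) = \left(- \frac{102964}{3}\right) \left(-66792\right) = 2292390496$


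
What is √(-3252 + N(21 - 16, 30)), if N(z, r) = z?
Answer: I*√3247 ≈ 56.982*I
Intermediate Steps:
√(-3252 + N(21 - 16, 30)) = √(-3252 + (21 - 16)) = √(-3252 + 5) = √(-3247) = I*√3247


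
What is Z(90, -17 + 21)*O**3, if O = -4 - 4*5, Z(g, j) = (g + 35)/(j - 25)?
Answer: 576000/7 ≈ 82286.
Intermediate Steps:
Z(g, j) = (35 + g)/(-25 + j)
O = -24 (O = -4 - 20 = -24)
Z(90, -17 + 21)*O**3 = ((35 + 90)/(-25 + (-17 + 21)))*(-24)**3 = (125/(-25 + 4))*(-13824) = (125/(-21))*(-13824) = -1/21*125*(-13824) = -125/21*(-13824) = 576000/7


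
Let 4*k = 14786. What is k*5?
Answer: 36965/2 ≈ 18483.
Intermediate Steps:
k = 7393/2 (k = (1/4)*14786 = 7393/2 ≈ 3696.5)
k*5 = (7393/2)*5 = 36965/2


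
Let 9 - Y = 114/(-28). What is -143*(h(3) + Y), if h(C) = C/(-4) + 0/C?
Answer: -49335/28 ≈ -1762.0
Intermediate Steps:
Y = 183/14 (Y = 9 - 114/(-28) = 9 - 114*(-1)/28 = 9 - 1*(-57/14) = 9 + 57/14 = 183/14 ≈ 13.071)
h(C) = -C/4 (h(C) = C*(-¼) + 0 = -C/4 + 0 = -C/4)
-143*(h(3) + Y) = -143*(-¼*3 + 183/14) = -143*(-¾ + 183/14) = -143*345/28 = -49335/28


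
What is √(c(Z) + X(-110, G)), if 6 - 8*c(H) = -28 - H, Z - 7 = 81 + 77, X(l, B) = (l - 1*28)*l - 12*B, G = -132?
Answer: √268622/4 ≈ 129.57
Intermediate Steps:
X(l, B) = -12*B + l*(-28 + l) (X(l, B) = (l - 28)*l - 12*B = (-28 + l)*l - 12*B = l*(-28 + l) - 12*B = -12*B + l*(-28 + l))
Z = 165 (Z = 7 + (81 + 77) = 7 + 158 = 165)
c(H) = 17/4 + H/8 (c(H) = ¾ - (-28 - H)/8 = ¾ + (7/2 + H/8) = 17/4 + H/8)
√(c(Z) + X(-110, G)) = √((17/4 + (⅛)*165) + ((-110)² - 28*(-110) - 12*(-132))) = √((17/4 + 165/8) + (12100 + 3080 + 1584)) = √(199/8 + 16764) = √(134311/8) = √268622/4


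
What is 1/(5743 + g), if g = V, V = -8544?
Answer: -1/2801 ≈ -0.00035702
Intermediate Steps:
g = -8544
1/(5743 + g) = 1/(5743 - 8544) = 1/(-2801) = -1/2801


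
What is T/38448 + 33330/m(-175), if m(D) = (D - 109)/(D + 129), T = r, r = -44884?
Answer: 3683434849/682452 ≈ 5397.4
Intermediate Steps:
T = -44884
m(D) = (-109 + D)/(129 + D)
T/38448 + 33330/m(-175) = -44884/38448 + 33330/(((-109 - 175)/(129 - 175))) = -44884*1/38448 + 33330/((-284/(-46))) = -11221/9612 + 33330/((-1/46*(-284))) = -11221/9612 + 33330/(142/23) = -11221/9612 + 33330*(23/142) = -11221/9612 + 383295/71 = 3683434849/682452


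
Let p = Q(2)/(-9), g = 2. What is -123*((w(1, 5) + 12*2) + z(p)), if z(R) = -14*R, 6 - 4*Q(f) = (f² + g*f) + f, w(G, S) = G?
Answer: -8651/3 ≈ -2883.7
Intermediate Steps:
Q(f) = 3/2 - 3*f/4 - f²/4 (Q(f) = 3/2 - ((f² + 2*f) + f)/4 = 3/2 - (f² + 3*f)/4 = 3/2 + (-3*f/4 - f²/4) = 3/2 - 3*f/4 - f²/4)
p = ⅑ (p = (3/2 - ¾*2 - ¼*2²)/(-9) = (3/2 - 3/2 - ¼*4)*(-⅑) = (3/2 - 3/2 - 1)*(-⅑) = -1*(-⅑) = ⅑ ≈ 0.11111)
-123*((w(1, 5) + 12*2) + z(p)) = -123*((1 + 12*2) - 14*⅑) = -123*((1 + 24) - 14/9) = -123*(25 - 14/9) = -123*211/9 = -8651/3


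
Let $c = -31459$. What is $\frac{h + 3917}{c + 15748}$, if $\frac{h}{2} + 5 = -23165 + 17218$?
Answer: $\frac{7987}{15711} \approx 0.50837$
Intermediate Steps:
$h = -11904$ ($h = -10 + 2 \left(-23165 + 17218\right) = -10 + 2 \left(-5947\right) = -10 - 11894 = -11904$)
$\frac{h + 3917}{c + 15748} = \frac{-11904 + 3917}{-31459 + 15748} = - \frac{7987}{-15711} = \left(-7987\right) \left(- \frac{1}{15711}\right) = \frac{7987}{15711}$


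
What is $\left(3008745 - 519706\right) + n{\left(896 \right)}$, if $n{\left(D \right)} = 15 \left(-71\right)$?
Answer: $2487974$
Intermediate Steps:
$n{\left(D \right)} = -1065$
$\left(3008745 - 519706\right) + n{\left(896 \right)} = \left(3008745 - 519706\right) - 1065 = 2489039 - 1065 = 2487974$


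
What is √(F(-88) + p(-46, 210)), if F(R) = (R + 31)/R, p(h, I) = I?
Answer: √407814/44 ≈ 14.514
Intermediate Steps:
F(R) = (31 + R)/R
√(F(-88) + p(-46, 210)) = √((31 - 88)/(-88) + 210) = √(-1/88*(-57) + 210) = √(57/88 + 210) = √(18537/88) = √407814/44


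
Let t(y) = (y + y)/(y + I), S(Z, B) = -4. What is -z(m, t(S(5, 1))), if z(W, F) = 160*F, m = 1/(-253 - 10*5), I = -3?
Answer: -1280/7 ≈ -182.86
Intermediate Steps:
m = -1/303 (m = 1/(-253 - 50) = 1/(-303) = -1/303 ≈ -0.0033003)
t(y) = 2*y/(-3 + y) (t(y) = (y + y)/(y - 3) = (2*y)/(-3 + y) = 2*y/(-3 + y))
-z(m, t(S(5, 1))) = -160*2*(-4)/(-3 - 4) = -160*2*(-4)/(-7) = -160*2*(-4)*(-⅐) = -160*8/7 = -1*1280/7 = -1280/7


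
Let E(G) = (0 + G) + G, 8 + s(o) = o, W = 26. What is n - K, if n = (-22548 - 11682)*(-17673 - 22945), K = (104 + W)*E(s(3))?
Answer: 1390355440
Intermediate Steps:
s(o) = -8 + o
E(G) = 2*G (E(G) = G + G = 2*G)
K = -1300 (K = (104 + 26)*(2*(-8 + 3)) = 130*(2*(-5)) = 130*(-10) = -1300)
n = 1390354140 (n = -34230*(-40618) = 1390354140)
n - K = 1390354140 - 1*(-1300) = 1390354140 + 1300 = 1390355440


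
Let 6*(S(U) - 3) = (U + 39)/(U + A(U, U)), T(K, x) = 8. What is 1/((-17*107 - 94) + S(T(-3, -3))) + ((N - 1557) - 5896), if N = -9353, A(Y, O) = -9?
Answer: -193386648/11507 ≈ -16806.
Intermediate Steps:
S(U) = 3 + (39 + U)/(6*(-9 + U)) (S(U) = 3 + ((U + 39)/(U - 9))/6 = 3 + ((39 + U)/(-9 + U))/6 = 3 + (39 + U)/(6*(-9 + U)))
1/((-17*107 - 94) + S(T(-3, -3))) + ((N - 1557) - 5896) = 1/((-17*107 - 94) + (-123 + 19*8)/(6*(-9 + 8))) + ((-9353 - 1557) - 5896) = 1/((-1819 - 94) + (⅙)*(-123 + 152)/(-1)) + (-10910 - 5896) = 1/(-1913 + (⅙)*(-1)*29) - 16806 = 1/(-1913 - 29/6) - 16806 = 1/(-11507/6) - 16806 = -6/11507 - 16806 = -193386648/11507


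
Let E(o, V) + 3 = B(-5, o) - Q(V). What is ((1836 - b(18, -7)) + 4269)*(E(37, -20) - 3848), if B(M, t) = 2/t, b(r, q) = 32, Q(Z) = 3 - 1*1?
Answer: -865760807/37 ≈ -2.3399e+7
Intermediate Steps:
Q(Z) = 2 (Q(Z) = 3 - 1 = 2)
E(o, V) = -5 + 2/o (E(o, V) = -3 + (2/o - 1*2) = -3 + (2/o - 2) = -3 + (-2 + 2/o) = -5 + 2/o)
((1836 - b(18, -7)) + 4269)*(E(37, -20) - 3848) = ((1836 - 1*32) + 4269)*((-5 + 2/37) - 3848) = ((1836 - 32) + 4269)*((-5 + 2*(1/37)) - 3848) = (1804 + 4269)*((-5 + 2/37) - 3848) = 6073*(-183/37 - 3848) = 6073*(-142559/37) = -865760807/37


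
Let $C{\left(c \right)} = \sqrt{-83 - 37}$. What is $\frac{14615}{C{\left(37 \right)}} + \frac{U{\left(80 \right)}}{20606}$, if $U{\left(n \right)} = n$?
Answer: $\frac{40}{10303} - \frac{2923 i \sqrt{30}}{12} \approx 0.0038824 - 1334.2 i$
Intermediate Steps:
$C{\left(c \right)} = 2 i \sqrt{30}$ ($C{\left(c \right)} = \sqrt{-120} = 2 i \sqrt{30}$)
$\frac{14615}{C{\left(37 \right)}} + \frac{U{\left(80 \right)}}{20606} = \frac{14615}{2 i \sqrt{30}} + \frac{80}{20606} = 14615 \left(- \frac{i \sqrt{30}}{60}\right) + 80 \cdot \frac{1}{20606} = - \frac{2923 i \sqrt{30}}{12} + \frac{40}{10303} = \frac{40}{10303} - \frac{2923 i \sqrt{30}}{12}$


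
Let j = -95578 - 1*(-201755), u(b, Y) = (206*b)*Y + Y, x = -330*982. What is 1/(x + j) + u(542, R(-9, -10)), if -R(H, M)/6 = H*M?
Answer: -13136736923461/217883 ≈ -6.0293e+7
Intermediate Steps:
x = -324060
R(H, M) = -6*H*M
u(b, Y) = Y + 206*Y*b (u(b, Y) = 206*Y*b + Y = Y + 206*Y*b)
j = 106177 (j = -95578 + 201755 = 106177)
1/(x + j) + u(542, R(-9, -10)) = 1/(-324060 + 106177) + (-6*(-9)*(-10))*(1 + 206*542) = 1/(-217883) - 540*(1 + 111652) = -1/217883 - 540*111653 = -1/217883 - 60292620 = -13136736923461/217883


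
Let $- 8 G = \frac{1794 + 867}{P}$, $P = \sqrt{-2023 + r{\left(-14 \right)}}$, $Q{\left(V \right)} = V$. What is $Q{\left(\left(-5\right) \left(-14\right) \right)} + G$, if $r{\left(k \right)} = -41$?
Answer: $70 + \frac{887 i \sqrt{129}}{1376} \approx 70.0 + 7.3215 i$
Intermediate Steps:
$P = 4 i \sqrt{129}$ ($P = \sqrt{-2023 - 41} = \sqrt{-2064} = 4 i \sqrt{129} \approx 45.431 i$)
$G = \frac{887 i \sqrt{129}}{1376}$ ($G = - \frac{\left(1794 + 867\right) \frac{1}{4 i \sqrt{129}}}{8} = - \frac{2661 \left(- \frac{i \sqrt{129}}{516}\right)}{8} = - \frac{\left(- \frac{887}{172}\right) i \sqrt{129}}{8} = \frac{887 i \sqrt{129}}{1376} \approx 7.3215 i$)
$Q{\left(\left(-5\right) \left(-14\right) \right)} + G = \left(-5\right) \left(-14\right) + \frac{887 i \sqrt{129}}{1376} = 70 + \frac{887 i \sqrt{129}}{1376}$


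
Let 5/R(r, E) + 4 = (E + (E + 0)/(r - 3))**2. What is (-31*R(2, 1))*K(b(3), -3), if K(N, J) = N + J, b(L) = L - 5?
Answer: -775/4 ≈ -193.75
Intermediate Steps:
b(L) = -5 + L
R(r, E) = 5/(-4 + (E + E/(-3 + r))**2) (R(r, E) = 5/(-4 + (E + (E + 0)/(r - 3))**2) = 5/(-4 + (E + E/(-3 + r))**2))
K(N, J) = J + N
(-31*R(2, 1))*K(b(3), -3) = (-155*(-3 + 2)**2/(-4*(-3 + 2)**2 + 1**2*(-2 + 2)**2))*(-3 + (-5 + 3)) = (-155*(-1)**2/(-4*(-1)**2 + 1*0**2))*(-3 - 2) = -155/(-4*1 + 1*0)*(-5) = -155/(-4 + 0)*(-5) = -155/(-4)*(-5) = -155*(-1)/4*(-5) = -31*(-5/4)*(-5) = (155/4)*(-5) = -775/4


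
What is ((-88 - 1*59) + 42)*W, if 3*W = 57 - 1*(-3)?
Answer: -2100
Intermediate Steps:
W = 20 (W = (57 - 1*(-3))/3 = (57 + 3)/3 = (1/3)*60 = 20)
((-88 - 1*59) + 42)*W = ((-88 - 1*59) + 42)*20 = ((-88 - 59) + 42)*20 = (-147 + 42)*20 = -105*20 = -2100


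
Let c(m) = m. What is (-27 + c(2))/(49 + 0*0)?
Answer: -25/49 ≈ -0.51020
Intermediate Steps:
(-27 + c(2))/(49 + 0*0) = (-27 + 2)/(49 + 0*0) = -25/(49 + 0) = -25/49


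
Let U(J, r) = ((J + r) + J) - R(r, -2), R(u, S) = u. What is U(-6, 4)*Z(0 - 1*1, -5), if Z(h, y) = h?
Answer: 12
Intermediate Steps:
U(J, r) = 2*J (U(J, r) = ((J + r) + J) - r = (r + 2*J) - r = 2*J)
U(-6, 4)*Z(0 - 1*1, -5) = (2*(-6))*(0 - 1*1) = -12*(0 - 1) = -12*(-1) = 12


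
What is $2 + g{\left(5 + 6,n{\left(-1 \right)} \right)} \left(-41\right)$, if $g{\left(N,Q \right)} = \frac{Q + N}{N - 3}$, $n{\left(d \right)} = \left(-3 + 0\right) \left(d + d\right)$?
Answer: $- \frac{681}{8} \approx -85.125$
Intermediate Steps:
$n{\left(d \right)} = - 6 d$ ($n{\left(d \right)} = - 3 \cdot 2 d = - 6 d$)
$g{\left(N,Q \right)} = \frac{N + Q}{-3 + N}$
$2 + g{\left(5 + 6,n{\left(-1 \right)} \right)} \left(-41\right) = 2 + \frac{\left(5 + 6\right) - -6}{-3 + \left(5 + 6\right)} \left(-41\right) = 2 + \frac{11 + 6}{-3 + 11} \left(-41\right) = 2 + \frac{1}{8} \cdot 17 \left(-41\right) = 2 + \frac{17}{8} \left(-41\right) = 2 - \frac{697}{8} = - \frac{681}{8}$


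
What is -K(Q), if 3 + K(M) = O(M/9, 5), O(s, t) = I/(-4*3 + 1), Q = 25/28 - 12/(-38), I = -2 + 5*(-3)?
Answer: 16/11 ≈ 1.4545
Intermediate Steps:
I = -17 (I = -2 - 15 = -17)
Q = 643/532 (Q = 25*(1/28) - 12*(-1/38) = 25/28 + 6/19 = 643/532 ≈ 1.2086)
O(s, t) = 17/11 (O(s, t) = -17/(-4*3 + 1) = -17/(-12 + 1) = -17/(-11) = -17*(-1/11) = 17/11)
K(M) = -16/11 (K(M) = -3 + 17/11 = -16/11)
-K(Q) = -1*(-16/11) = 16/11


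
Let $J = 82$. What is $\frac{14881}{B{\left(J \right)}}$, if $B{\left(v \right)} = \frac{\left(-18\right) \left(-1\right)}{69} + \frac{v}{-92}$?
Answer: $- \frac{684526}{29} \approx -23604.0$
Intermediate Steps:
$B{\left(v \right)} = \frac{6}{23} - \frac{v}{92}$ ($B{\left(v \right)} = 18 \cdot \frac{1}{69} + v \left(- \frac{1}{92}\right) = \frac{6}{23} - \frac{v}{92}$)
$\frac{14881}{B{\left(J \right)}} = \frac{14881}{\frac{6}{23} - \frac{41}{46}} = \frac{14881}{- \frac{29}{46}} = 14881 \left(- \frac{46}{29}\right) = - \frac{684526}{29}$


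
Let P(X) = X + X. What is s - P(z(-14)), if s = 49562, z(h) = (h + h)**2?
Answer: 47994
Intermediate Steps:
z(h) = 4*h**2 (z(h) = (2*h)**2 = 4*h**2)
P(X) = 2*X
s - P(z(-14)) = 49562 - 2*4*(-14)**2 = 49562 - 2*4*196 = 49562 - 2*784 = 49562 - 1*1568 = 49562 - 1568 = 47994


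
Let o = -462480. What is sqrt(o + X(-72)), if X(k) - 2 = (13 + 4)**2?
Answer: I*sqrt(462189) ≈ 679.84*I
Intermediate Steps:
X(k) = 291 (X(k) = 2 + (13 + 4)**2 = 2 + 17**2 = 2 + 289 = 291)
sqrt(o + X(-72)) = sqrt(-462480 + 291) = sqrt(-462189) = I*sqrt(462189)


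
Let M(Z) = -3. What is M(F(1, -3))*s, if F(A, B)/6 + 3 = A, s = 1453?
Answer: -4359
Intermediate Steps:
F(A, B) = -18 + 6*A
M(F(1, -3))*s = -3*1453 = -4359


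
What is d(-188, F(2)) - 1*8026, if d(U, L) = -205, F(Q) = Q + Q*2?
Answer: -8231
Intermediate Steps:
F(Q) = 3*Q (F(Q) = Q + 2*Q = 3*Q)
d(-188, F(2)) - 1*8026 = -205 - 1*8026 = -205 - 8026 = -8231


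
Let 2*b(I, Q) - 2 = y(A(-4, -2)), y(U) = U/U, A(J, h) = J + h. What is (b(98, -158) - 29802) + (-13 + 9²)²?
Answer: -50353/2 ≈ -25177.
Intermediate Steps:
y(U) = 1
b(I, Q) = 3/2 (b(I, Q) = 1 + (½)*1 = 1 + ½ = 3/2)
(b(98, -158) - 29802) + (-13 + 9²)² = (3/2 - 29802) + (-13 + 9²)² = -59601/2 + (-13 + 81)² = -59601/2 + 68² = -59601/2 + 4624 = -50353/2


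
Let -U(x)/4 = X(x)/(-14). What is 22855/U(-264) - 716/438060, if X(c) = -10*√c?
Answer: -179/109515 + 31997*I*√66/528 ≈ -0.0016345 + 492.32*I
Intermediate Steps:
U(x) = -20*√x/7 (U(x) = -4*(-10*√x)/(-14) = -4*(-10*√x)*(-1)/14 = -20*√x/7)
22855/U(-264) - 716/438060 = 22855/((-40*I*√66/7)) - 716/438060 = 22855/((-40*I*√66/7)) - 716*1/438060 = 22855/((-40*I*√66/7)) - 179/109515 = 22855*(7*I*√66/2640) - 179/109515 = 31997*I*√66/528 - 179/109515 = -179/109515 + 31997*I*√66/528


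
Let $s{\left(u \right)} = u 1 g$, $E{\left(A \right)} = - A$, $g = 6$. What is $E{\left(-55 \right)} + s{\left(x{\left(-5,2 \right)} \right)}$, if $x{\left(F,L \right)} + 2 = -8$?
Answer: $-5$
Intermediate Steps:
$x{\left(F,L \right)} = -10$ ($x{\left(F,L \right)} = -2 - 8 = -10$)
$s{\left(u \right)} = 6 u$ ($s{\left(u \right)} = u 1 \cdot 6 = u 6 = 6 u$)
$E{\left(-55 \right)} + s{\left(x{\left(-5,2 \right)} \right)} = \left(-1\right) \left(-55\right) + 6 \left(-10\right) = 55 - 60 = -5$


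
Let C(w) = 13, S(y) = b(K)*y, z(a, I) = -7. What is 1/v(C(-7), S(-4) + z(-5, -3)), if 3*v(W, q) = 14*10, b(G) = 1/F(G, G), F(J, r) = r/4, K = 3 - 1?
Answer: 3/140 ≈ 0.021429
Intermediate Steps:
K = 2
F(J, r) = r/4 (F(J, r) = r*(¼) = r/4)
b(G) = 4/G (b(G) = 1/(G/4) = 4/G)
S(y) = 2*y (S(y) = (4/2)*y = (4*(½))*y = 2*y)
v(W, q) = 140/3 (v(W, q) = (14*10)/3 = (⅓)*140 = 140/3)
1/v(C(-7), S(-4) + z(-5, -3)) = 1/(140/3) = 3/140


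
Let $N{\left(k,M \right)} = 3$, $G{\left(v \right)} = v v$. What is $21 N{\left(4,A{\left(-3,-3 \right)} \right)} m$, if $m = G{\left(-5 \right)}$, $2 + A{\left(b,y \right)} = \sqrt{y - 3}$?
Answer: $1575$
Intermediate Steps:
$A{\left(b,y \right)} = -2 + \sqrt{-3 + y}$ ($A{\left(b,y \right)} = -2 + \sqrt{y - 3} = -2 + \sqrt{-3 + y}$)
$G{\left(v \right)} = v^{2}$
$m = 25$ ($m = \left(-5\right)^{2} = 25$)
$21 N{\left(4,A{\left(-3,-3 \right)} \right)} m = 21 \cdot 3 \cdot 25 = 63 \cdot 25 = 1575$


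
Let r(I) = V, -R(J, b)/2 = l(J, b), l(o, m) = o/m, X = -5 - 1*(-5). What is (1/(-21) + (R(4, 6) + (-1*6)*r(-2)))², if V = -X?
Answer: 841/441 ≈ 1.9070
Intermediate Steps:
X = 0 (X = -5 + 5 = 0)
R(J, b) = -2*J/b
V = 0 (V = -1*0 = 0)
r(I) = 0
(1/(-21) + (R(4, 6) + (-1*6)*r(-2)))² = (1/(-21) + (-2*4/6 - 1*6*0))² = (-1/21 + (-2*4*⅙ - 6*0))² = (-1/21 + (-4/3 + 0))² = (-1/21 - 4/3)² = (-29/21)² = 841/441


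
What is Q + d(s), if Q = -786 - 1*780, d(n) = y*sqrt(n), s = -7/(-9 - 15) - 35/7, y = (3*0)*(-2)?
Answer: -1566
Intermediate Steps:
y = 0 (y = 0*(-2) = 0)
s = -113/24 (s = -7/(-24) - 35*1/7 = -7*(-1/24) - 5 = 7/24 - 5 = -113/24 ≈ -4.7083)
d(n) = 0 (d(n) = 0*sqrt(n) = 0)
Q = -1566 (Q = -786 - 780 = -1566)
Q + d(s) = -1566 + 0 = -1566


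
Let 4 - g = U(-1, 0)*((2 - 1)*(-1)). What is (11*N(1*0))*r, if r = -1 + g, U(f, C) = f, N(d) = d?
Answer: 0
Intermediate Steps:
g = 3 (g = 4 - (-1)*(2 - 1)*(-1) = 4 - (-1)*1*(-1) = 4 - (-1)*(-1) = 4 - 1*1 = 4 - 1 = 3)
r = 2 (r = -1 + 3 = 2)
(11*N(1*0))*r = (11*(1*0))*2 = (11*0)*2 = 0*2 = 0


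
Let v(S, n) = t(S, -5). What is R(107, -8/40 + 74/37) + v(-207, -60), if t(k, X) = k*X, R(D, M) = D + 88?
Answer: 1230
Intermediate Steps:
R(D, M) = 88 + D
t(k, X) = X*k
v(S, n) = -5*S
R(107, -8/40 + 74/37) + v(-207, -60) = (88 + 107) - 5*(-207) = 195 + 1035 = 1230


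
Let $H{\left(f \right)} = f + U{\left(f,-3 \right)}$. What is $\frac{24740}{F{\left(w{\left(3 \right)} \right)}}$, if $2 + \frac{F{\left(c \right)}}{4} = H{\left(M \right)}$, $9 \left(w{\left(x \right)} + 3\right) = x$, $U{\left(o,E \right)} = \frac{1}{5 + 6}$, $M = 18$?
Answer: $\frac{68035}{177} \approx 384.38$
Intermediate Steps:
$U{\left(o,E \right)} = \frac{1}{11}$
$w{\left(x \right)} = -3 + \frac{x}{9}$
$H{\left(f \right)} = \frac{1}{11} + f$ ($H{\left(f \right)} = f + \frac{1}{11} = \frac{1}{11} + f$)
$F{\left(c \right)} = \frac{708}{11}$ ($F{\left(c \right)} = -8 + 4 \left(\frac{1}{11} + 18\right) = -8 + 4 \cdot \frac{199}{11} = -8 + \frac{796}{11} = \frac{708}{11}$)
$\frac{24740}{F{\left(w{\left(3 \right)} \right)}} = \frac{24740}{\frac{708}{11}} = 24740 \cdot \frac{11}{708} = \frac{68035}{177}$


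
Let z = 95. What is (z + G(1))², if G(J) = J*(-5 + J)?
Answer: 8281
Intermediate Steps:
(z + G(1))² = (95 + 1*(-5 + 1))² = (95 + 1*(-4))² = (95 - 4)² = 91² = 8281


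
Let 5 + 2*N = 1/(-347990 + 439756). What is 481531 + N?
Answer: 88375888663/183532 ≈ 4.8153e+5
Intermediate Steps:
N = -458829/183532 (N = -5/2 + 1/(2*(-347990 + 439756)) = -5/2 + (1/2)/91766 = -5/2 + (1/2)*(1/91766) = -5/2 + 1/183532 = -458829/183532 ≈ -2.5000)
481531 + N = 481531 - 458829/183532 = 88375888663/183532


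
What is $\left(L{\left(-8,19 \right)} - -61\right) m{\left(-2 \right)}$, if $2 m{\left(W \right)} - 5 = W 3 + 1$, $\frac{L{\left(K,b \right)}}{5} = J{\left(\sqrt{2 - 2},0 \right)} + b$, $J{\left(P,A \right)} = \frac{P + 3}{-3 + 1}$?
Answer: $0$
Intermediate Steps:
$J{\left(P,A \right)} = - \frac{3}{2} - \frac{P}{2}$ ($J{\left(P,A \right)} = \frac{3 + P}{-2} = \left(3 + P\right) \left(- \frac{1}{2}\right) = - \frac{3}{2} - \frac{P}{2}$)
$L{\left(K,b \right)} = - \frac{15}{2} + 5 b$ ($L{\left(K,b \right)} = 5 \left(\left(- \frac{3}{2} - \frac{\sqrt{2 - 2}}{2}\right) + b\right) = 5 \left(\left(- \frac{3}{2} - \frac{\sqrt{0}}{2}\right) + b\right) = 5 \left(\left(- \frac{3}{2} - 0\right) + b\right) = 5 \left(\left(- \frac{3}{2} + 0\right) + b\right) = 5 \left(- \frac{3}{2} + b\right) = - \frac{15}{2} + 5 b$)
$m{\left(W \right)} = 3 + \frac{3 W}{2}$ ($m{\left(W \right)} = \frac{5}{2} + \frac{W 3 + 1}{2} = \frac{5}{2} + \frac{3 W + 1}{2} = \frac{5}{2} + \frac{1 + 3 W}{2} = \frac{5}{2} + \left(\frac{1}{2} + \frac{3 W}{2}\right) = 3 + \frac{3 W}{2}$)
$\left(L{\left(-8,19 \right)} - -61\right) m{\left(-2 \right)} = \left(\left(- \frac{15}{2} + 5 \cdot 19\right) - -61\right) \left(3 + \frac{3}{2} \left(-2\right)\right) = \left(\left(- \frac{15}{2} + 95\right) + 61\right) \left(3 - 3\right) = \left(\frac{175}{2} + 61\right) 0 = \frac{297}{2} \cdot 0 = 0$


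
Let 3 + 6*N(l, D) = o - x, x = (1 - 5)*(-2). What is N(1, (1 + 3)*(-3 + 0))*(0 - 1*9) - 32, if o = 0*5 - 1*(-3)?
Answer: -20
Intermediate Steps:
x = 8 (x = -4*(-2) = 8)
o = 3 (o = 0 + 3 = 3)
N(l, D) = -4/3 (N(l, D) = -½ + (3 - 1*8)/6 = -½ + (3 - 8)/6 = -½ + (⅙)*(-5) = -½ - ⅚ = -4/3)
N(1, (1 + 3)*(-3 + 0))*(0 - 1*9) - 32 = -4*(0 - 1*9)/3 - 32 = -4*(0 - 9)/3 - 32 = -4/3*(-9) - 32 = 12 - 32 = -20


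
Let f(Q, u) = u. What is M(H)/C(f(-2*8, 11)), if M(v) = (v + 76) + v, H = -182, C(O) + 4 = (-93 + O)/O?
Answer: 176/7 ≈ 25.143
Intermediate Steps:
C(O) = -4 + (-93 + O)/O
M(v) = 76 + 2*v (M(v) = (76 + v) + v = 76 + 2*v)
M(H)/C(f(-2*8, 11)) = (76 + 2*(-182))/(-3 - 93/11) = (76 - 364)/(-3 - 93*1/11) = -288/(-3 - 93/11) = -288/(-126/11) = -288*(-11/126) = 176/7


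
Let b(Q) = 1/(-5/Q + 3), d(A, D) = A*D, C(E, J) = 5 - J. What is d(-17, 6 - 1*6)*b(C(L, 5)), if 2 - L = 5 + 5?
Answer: 0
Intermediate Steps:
L = -8 (L = 2 - (5 + 5) = 2 - 1*10 = 2 - 10 = -8)
b(Q) = 1/(3 - 5/Q)
d(-17, 6 - 1*6)*b(C(L, 5)) = (-17*(6 - 1*6))*((5 - 1*5)/(-5 + 3*(5 - 1*5))) = (-17*(6 - 6))*((5 - 5)/(-5 + 3*(5 - 5))) = (-17*0)*(0/(-5 + 3*0)) = 0*(0/(-5 + 0)) = 0*(0/(-5)) = 0*(0*(-⅕)) = 0*0 = 0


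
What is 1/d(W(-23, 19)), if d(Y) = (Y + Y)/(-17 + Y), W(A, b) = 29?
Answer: 6/29 ≈ 0.20690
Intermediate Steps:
d(Y) = 2*Y/(-17 + Y) (d(Y) = (2*Y)/(-17 + Y) = 2*Y/(-17 + Y))
1/d(W(-23, 19)) = 1/(2*29/(-17 + 29)) = 1/(2*29/12) = 1/(2*29*(1/12)) = 1/(29/6) = 6/29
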